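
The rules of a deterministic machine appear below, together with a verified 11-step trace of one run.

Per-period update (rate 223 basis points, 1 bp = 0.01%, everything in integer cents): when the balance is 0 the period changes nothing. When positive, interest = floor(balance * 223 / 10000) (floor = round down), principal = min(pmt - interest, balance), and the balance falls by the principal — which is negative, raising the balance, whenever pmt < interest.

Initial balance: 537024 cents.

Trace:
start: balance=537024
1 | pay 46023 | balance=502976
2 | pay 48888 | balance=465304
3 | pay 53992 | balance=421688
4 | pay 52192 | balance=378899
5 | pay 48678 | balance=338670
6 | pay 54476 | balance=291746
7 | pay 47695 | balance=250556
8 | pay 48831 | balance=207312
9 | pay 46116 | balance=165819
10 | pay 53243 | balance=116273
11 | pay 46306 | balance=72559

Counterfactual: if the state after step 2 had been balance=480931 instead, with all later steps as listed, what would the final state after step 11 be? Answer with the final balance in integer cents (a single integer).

state after step 2 := balance=480931
3 | pay 53992 | balance=437663
4 | pay 52192 | balance=395230
5 | pay 48678 | balance=355365
6 | pay 54476 | balance=308813
7 | pay 47695 | balance=268004
8 | pay 48831 | balance=225149
9 | pay 46116 | balance=184053
10 | pay 53243 | balance=134914
11 | pay 46306 | balance=91616

91616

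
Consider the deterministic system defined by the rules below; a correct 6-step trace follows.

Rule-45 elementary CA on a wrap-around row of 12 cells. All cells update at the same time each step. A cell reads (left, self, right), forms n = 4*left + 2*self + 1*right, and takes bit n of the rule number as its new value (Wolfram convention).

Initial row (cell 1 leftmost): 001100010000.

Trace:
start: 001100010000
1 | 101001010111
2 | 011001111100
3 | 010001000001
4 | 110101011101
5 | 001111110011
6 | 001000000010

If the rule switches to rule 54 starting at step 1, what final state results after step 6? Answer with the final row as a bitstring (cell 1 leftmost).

001111011110

(re-executing steps 1..6 under rule 54; state before step 1: 001100010000)
1 | 010010111000
2 | 111111000100
3 | 000000101111
4 | 100001110000
5 | 110010001001
6 | 001111011110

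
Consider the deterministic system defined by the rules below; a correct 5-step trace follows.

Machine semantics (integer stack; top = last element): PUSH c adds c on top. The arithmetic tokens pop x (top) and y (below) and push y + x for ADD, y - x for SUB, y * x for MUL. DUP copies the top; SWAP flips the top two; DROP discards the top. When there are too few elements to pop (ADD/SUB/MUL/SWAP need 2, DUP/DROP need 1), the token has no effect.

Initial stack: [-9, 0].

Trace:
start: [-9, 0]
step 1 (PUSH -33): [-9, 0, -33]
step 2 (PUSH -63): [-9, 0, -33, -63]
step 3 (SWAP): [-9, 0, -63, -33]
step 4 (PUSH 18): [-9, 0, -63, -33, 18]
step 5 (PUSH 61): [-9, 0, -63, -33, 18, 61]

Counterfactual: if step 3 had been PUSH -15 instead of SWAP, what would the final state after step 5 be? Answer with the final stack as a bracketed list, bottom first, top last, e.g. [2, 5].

[-9, 0, -33, -63, -15, 18, 61]

(re-executing from step 3 with the substitution; state before step 3: [-9, 0, -33, -63])
step 3 (PUSH -15): [-9, 0, -33, -63, -15]
step 4 (PUSH 18): [-9, 0, -33, -63, -15, 18]
step 5 (PUSH 61): [-9, 0, -33, -63, -15, 18, 61]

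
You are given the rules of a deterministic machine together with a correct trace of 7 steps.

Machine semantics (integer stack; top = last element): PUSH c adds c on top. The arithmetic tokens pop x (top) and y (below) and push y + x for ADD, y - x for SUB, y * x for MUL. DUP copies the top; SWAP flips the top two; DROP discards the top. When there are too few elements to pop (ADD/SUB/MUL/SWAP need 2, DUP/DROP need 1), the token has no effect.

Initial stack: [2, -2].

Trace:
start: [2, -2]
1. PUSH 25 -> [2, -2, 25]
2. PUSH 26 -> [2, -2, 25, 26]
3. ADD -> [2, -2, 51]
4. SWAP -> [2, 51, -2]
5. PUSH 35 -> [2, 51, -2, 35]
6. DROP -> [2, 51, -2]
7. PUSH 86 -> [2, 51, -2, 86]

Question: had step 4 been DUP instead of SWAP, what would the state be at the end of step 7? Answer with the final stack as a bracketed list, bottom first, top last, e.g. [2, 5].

[2, -2, 51, 51, 86]

(re-executing from step 4 with the substitution; state before step 4: [2, -2, 51])
4. DUP -> [2, -2, 51, 51]
5. PUSH 35 -> [2, -2, 51, 51, 35]
6. DROP -> [2, -2, 51, 51]
7. PUSH 86 -> [2, -2, 51, 51, 86]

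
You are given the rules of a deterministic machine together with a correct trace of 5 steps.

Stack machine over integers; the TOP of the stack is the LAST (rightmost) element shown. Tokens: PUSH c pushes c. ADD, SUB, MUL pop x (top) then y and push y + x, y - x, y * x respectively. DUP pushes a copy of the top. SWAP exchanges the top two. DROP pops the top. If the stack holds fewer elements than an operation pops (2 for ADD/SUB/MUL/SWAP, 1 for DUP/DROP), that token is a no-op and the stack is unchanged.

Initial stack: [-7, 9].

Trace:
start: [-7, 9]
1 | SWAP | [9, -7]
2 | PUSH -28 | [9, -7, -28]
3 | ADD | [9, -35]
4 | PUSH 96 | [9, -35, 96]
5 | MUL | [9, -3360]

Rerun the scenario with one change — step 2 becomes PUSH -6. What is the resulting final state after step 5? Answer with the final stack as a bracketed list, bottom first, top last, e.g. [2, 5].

[9, -1248]

(re-executing from step 2 with the substitution; state before step 2: [9, -7])
2 | PUSH -6 | [9, -7, -6]
3 | ADD | [9, -13]
4 | PUSH 96 | [9, -13, 96]
5 | MUL | [9, -1248]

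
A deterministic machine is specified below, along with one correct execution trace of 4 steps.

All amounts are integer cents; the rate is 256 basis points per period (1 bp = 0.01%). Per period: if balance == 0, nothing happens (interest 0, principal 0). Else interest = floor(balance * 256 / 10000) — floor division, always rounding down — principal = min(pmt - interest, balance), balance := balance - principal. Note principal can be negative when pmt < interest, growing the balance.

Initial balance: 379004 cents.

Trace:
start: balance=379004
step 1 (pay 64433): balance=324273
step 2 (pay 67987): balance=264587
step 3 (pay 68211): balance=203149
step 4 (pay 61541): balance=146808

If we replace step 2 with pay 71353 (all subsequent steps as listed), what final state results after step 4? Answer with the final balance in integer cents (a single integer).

(re-executing from step 2 with the substitution; state before step 2: balance=324273)
step 2 (pay 71353): balance=261221
step 3 (pay 68211): balance=199697
step 4 (pay 61541): balance=143268

143268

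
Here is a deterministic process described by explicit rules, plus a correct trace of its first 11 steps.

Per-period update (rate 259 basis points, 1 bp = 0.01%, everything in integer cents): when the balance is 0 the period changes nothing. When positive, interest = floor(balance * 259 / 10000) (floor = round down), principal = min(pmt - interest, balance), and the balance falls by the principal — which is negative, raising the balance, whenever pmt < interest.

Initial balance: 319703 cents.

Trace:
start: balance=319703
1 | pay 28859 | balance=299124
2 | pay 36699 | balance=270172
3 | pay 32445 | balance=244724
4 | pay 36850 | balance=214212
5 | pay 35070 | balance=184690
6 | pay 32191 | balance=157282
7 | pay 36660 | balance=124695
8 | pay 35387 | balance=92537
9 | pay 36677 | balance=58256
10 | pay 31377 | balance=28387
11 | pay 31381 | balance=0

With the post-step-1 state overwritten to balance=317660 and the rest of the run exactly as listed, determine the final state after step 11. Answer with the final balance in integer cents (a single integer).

21677

state after step 1 := balance=317660
2 | pay 36699 | balance=289188
3 | pay 32445 | balance=264232
4 | pay 36850 | balance=234225
5 | pay 35070 | balance=205221
6 | pay 32191 | balance=178345
7 | pay 36660 | balance=146304
8 | pay 35387 | balance=114706
9 | pay 36677 | balance=80999
10 | pay 31377 | balance=51719
11 | pay 31381 | balance=21677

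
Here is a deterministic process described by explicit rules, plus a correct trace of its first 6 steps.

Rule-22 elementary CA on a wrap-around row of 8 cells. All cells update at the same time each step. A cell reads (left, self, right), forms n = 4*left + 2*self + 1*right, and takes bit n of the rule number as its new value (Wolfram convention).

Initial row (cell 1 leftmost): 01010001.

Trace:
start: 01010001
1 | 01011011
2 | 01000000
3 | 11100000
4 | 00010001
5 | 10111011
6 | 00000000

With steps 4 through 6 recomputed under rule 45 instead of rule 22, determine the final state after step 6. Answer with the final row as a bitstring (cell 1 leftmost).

01111001

(re-executing steps 4..6 under rule 45; state before step 4: 11100000)
4 | 10001110
5 | 10101001
6 | 01111001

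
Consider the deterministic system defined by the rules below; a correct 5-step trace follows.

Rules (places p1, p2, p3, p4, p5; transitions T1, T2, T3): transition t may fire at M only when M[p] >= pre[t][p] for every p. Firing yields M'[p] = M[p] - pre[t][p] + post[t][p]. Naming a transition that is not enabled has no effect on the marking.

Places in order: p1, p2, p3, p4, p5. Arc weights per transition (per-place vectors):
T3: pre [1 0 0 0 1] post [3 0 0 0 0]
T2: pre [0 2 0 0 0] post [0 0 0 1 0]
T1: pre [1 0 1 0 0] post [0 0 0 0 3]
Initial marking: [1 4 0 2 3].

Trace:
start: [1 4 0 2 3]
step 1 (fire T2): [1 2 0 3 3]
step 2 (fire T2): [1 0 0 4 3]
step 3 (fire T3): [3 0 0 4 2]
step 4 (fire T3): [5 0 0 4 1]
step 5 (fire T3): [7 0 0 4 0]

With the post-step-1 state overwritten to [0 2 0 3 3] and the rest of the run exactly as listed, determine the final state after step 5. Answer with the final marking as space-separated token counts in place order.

0 0 0 4 3

state after step 1 := [0 2 0 3 3]
step 2 (fire T2): [0 0 0 4 3]
step 3 (fire T3): [0 0 0 4 3]
step 4 (fire T3): [0 0 0 4 3]
step 5 (fire T3): [0 0 0 4 3]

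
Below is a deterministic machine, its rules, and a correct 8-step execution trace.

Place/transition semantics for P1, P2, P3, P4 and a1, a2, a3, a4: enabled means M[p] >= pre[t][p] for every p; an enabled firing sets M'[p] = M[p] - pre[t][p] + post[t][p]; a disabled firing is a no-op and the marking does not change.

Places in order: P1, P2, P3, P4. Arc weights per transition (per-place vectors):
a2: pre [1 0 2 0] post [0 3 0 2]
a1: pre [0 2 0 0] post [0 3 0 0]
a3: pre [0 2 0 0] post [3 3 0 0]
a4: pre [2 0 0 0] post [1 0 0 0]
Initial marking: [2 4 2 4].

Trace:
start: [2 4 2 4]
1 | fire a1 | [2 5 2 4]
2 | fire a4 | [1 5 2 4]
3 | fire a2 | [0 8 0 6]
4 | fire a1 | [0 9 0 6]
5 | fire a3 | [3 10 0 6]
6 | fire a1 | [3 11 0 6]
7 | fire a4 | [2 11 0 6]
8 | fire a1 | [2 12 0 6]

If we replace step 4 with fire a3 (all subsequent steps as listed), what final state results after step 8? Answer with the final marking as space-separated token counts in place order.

(re-executing from step 4 with the substitution; state before step 4: [0 8 0 6])
4 | fire a3 | [3 9 0 6]
5 | fire a3 | [6 10 0 6]
6 | fire a1 | [6 11 0 6]
7 | fire a4 | [5 11 0 6]
8 | fire a1 | [5 12 0 6]

5 12 0 6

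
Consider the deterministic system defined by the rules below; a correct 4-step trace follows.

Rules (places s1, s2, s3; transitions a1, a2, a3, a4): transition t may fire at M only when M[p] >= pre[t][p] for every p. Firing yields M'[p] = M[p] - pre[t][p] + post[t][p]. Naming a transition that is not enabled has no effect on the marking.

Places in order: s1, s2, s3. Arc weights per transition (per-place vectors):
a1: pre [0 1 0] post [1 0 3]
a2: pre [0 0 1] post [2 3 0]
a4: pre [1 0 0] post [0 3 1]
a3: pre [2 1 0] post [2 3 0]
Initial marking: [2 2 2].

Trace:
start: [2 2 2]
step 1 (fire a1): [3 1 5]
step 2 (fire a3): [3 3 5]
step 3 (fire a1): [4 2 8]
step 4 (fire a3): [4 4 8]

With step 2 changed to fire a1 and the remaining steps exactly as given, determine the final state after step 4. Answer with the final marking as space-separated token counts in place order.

4 0 8

(re-executing from step 2 with the substitution; state before step 2: [3 1 5])
step 2 (fire a1): [4 0 8]
step 3 (fire a1): [4 0 8]
step 4 (fire a3): [4 0 8]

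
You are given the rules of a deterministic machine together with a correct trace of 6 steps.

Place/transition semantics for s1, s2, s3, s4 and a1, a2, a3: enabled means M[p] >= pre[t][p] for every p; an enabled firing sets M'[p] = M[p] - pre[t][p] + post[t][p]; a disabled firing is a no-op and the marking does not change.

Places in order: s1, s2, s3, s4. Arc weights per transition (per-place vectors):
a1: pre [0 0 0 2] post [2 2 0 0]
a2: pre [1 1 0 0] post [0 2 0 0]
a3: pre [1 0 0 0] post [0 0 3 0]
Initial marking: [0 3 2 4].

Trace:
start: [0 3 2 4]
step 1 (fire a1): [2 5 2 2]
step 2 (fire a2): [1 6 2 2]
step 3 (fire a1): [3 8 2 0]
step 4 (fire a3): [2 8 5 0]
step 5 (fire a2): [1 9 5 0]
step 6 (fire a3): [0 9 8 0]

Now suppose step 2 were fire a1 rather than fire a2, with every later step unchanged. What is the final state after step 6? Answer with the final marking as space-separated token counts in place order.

1 8 8 0

(re-executing from step 2 with the substitution; state before step 2: [2 5 2 2])
step 2 (fire a1): [4 7 2 0]
step 3 (fire a1): [4 7 2 0]
step 4 (fire a3): [3 7 5 0]
step 5 (fire a2): [2 8 5 0]
step 6 (fire a3): [1 8 8 0]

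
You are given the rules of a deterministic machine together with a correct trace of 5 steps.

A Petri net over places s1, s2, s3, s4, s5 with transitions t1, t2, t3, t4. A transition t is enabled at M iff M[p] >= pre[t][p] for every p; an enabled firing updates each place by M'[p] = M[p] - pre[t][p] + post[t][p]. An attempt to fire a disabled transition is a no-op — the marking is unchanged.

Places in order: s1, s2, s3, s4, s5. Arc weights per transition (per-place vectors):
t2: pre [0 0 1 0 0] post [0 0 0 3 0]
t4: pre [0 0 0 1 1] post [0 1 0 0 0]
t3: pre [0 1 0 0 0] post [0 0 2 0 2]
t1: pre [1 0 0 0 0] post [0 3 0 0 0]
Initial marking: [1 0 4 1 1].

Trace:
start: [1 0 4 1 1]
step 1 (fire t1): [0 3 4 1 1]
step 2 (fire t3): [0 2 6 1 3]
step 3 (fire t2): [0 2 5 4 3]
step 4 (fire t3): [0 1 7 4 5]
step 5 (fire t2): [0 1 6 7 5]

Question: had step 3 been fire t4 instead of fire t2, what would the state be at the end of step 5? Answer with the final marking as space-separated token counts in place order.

(re-executing from step 3 with the substitution; state before step 3: [0 2 6 1 3])
step 3 (fire t4): [0 3 6 0 2]
step 4 (fire t3): [0 2 8 0 4]
step 5 (fire t2): [0 2 7 3 4]

0 2 7 3 4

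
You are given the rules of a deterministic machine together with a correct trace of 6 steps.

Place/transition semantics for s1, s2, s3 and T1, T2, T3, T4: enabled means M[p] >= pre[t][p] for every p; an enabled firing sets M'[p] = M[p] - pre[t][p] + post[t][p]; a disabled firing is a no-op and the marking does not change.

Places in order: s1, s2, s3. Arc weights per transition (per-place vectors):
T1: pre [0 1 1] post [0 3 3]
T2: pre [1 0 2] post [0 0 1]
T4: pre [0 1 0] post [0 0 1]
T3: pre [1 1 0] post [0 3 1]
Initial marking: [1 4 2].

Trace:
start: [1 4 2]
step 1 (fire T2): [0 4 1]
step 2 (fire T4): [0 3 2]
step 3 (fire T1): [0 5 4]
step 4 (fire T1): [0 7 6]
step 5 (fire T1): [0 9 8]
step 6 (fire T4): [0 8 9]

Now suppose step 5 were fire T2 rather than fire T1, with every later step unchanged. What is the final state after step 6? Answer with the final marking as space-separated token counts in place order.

(re-executing from step 5 with the substitution; state before step 5: [0 7 6])
step 5 (fire T2): [0 7 6]
step 6 (fire T4): [0 6 7]

0 6 7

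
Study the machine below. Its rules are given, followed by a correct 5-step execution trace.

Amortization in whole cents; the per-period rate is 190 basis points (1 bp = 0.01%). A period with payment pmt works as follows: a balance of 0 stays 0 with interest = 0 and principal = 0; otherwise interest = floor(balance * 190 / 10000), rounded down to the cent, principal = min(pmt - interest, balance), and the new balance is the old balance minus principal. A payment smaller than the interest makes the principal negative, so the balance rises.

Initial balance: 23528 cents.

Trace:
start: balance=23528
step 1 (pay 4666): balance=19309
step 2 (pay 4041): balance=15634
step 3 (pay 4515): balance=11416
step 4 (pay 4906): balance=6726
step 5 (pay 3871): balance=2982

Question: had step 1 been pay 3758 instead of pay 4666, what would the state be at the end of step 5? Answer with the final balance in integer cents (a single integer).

(re-executing from step 1 with the substitution; state before step 1: balance=23528)
step 1 (pay 3758): balance=20217
step 2 (pay 4041): balance=16560
step 3 (pay 4515): balance=12359
step 4 (pay 4906): balance=7687
step 5 (pay 3871): balance=3962

3962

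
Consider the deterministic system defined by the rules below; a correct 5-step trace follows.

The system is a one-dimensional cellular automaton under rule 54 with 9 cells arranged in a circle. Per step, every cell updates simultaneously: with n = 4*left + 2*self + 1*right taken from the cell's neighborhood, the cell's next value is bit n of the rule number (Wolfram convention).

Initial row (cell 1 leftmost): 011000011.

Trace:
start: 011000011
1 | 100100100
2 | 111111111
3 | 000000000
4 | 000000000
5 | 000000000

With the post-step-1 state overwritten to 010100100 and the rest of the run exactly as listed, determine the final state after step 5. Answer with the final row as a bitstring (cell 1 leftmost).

state after step 1 := 010100100
2 | 111111110
3 | 000000001
4 | 100000011
5 | 010000100

010000100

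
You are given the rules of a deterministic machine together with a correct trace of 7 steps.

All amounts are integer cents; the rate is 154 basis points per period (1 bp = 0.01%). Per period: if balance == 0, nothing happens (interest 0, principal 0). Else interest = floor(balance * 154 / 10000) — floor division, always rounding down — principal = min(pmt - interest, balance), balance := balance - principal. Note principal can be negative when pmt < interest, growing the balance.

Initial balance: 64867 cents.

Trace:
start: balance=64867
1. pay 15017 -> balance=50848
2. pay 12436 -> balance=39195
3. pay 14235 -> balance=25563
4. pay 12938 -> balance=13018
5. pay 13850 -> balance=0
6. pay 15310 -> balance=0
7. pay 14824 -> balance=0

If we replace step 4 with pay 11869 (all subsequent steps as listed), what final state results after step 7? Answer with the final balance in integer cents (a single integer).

0

(re-executing from step 4 with the substitution; state before step 4: balance=25563)
4. pay 11869 -> balance=14087
5. pay 13850 -> balance=453
6. pay 15310 -> balance=0
7. pay 14824 -> balance=0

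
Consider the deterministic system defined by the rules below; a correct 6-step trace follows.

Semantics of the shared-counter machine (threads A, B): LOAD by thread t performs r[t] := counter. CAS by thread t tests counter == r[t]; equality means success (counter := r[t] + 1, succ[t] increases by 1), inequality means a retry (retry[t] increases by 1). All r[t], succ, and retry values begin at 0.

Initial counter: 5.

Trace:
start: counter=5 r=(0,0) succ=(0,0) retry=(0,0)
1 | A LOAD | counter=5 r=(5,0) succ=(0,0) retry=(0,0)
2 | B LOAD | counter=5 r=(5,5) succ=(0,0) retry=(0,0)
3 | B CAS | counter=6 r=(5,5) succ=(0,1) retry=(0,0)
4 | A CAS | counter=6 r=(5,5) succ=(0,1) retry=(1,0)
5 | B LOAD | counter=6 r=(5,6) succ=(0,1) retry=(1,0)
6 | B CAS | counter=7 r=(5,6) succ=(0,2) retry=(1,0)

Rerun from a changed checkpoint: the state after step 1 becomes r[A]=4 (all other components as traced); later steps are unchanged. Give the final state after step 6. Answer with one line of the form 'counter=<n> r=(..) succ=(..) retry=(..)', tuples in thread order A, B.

state after step 1 := counter=5 r=(4,0) succ=(0,0) retry=(0,0)
2 | B LOAD | counter=5 r=(4,5) succ=(0,0) retry=(0,0)
3 | B CAS | counter=6 r=(4,5) succ=(0,1) retry=(0,0)
4 | A CAS | counter=6 r=(4,5) succ=(0,1) retry=(1,0)
5 | B LOAD | counter=6 r=(4,6) succ=(0,1) retry=(1,0)
6 | B CAS | counter=7 r=(4,6) succ=(0,2) retry=(1,0)

counter=7 r=(4,6) succ=(0,2) retry=(1,0)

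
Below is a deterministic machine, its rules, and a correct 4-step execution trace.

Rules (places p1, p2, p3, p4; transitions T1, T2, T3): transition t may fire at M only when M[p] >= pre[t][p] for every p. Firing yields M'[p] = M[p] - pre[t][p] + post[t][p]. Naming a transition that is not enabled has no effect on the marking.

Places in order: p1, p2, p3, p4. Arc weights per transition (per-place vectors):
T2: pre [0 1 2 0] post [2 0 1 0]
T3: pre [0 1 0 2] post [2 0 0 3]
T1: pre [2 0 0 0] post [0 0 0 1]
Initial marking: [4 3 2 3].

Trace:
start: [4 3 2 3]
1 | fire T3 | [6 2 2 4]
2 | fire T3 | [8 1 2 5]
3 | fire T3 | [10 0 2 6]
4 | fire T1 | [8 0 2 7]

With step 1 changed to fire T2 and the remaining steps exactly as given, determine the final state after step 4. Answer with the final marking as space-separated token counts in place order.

(re-executing from step 1 with the substitution; state before step 1: [4 3 2 3])
1 | fire T2 | [6 2 1 3]
2 | fire T3 | [8 1 1 4]
3 | fire T3 | [10 0 1 5]
4 | fire T1 | [8 0 1 6]

8 0 1 6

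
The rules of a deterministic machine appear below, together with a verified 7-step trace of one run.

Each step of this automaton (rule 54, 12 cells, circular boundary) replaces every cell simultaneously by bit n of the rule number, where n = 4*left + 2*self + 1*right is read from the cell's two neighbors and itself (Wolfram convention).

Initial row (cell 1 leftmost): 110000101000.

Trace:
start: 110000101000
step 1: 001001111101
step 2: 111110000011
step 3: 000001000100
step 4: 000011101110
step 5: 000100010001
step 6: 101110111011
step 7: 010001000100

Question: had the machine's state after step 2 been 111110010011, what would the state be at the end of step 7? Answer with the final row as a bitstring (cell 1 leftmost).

state after step 2 := 111110010011
step 3: 000001111100
step 4: 000010000010
step 5: 000111000111
step 6: 101000101000
step 7: 111101111101

111101111101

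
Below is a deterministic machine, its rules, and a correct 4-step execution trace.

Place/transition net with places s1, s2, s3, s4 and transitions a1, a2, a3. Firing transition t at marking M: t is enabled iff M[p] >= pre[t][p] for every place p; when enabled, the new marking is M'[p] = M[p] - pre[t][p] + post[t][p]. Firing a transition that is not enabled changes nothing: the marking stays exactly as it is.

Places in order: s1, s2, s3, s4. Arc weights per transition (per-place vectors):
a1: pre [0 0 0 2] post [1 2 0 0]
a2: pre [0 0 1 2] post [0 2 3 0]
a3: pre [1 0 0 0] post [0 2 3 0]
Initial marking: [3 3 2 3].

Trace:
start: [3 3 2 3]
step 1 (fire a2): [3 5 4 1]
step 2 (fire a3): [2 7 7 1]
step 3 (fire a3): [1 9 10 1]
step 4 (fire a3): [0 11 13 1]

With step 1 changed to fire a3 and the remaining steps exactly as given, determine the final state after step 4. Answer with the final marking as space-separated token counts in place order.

(re-executing from step 1 with the substitution; state before step 1: [3 3 2 3])
step 1 (fire a3): [2 5 5 3]
step 2 (fire a3): [1 7 8 3]
step 3 (fire a3): [0 9 11 3]
step 4 (fire a3): [0 9 11 3]

0 9 11 3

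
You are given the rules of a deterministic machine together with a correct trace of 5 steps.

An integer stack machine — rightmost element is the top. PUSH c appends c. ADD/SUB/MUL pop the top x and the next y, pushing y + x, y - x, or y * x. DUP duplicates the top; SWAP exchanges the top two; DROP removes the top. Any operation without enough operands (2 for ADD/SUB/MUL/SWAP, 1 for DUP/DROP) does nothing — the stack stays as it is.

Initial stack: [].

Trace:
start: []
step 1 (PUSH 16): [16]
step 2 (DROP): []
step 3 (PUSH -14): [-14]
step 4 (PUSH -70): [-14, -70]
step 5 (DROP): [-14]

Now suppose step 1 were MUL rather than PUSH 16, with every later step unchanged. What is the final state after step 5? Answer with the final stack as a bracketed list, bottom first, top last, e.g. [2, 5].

(re-executing from step 1 with the substitution; state before step 1: [])
step 1 (MUL): []
step 2 (DROP): []
step 3 (PUSH -14): [-14]
step 4 (PUSH -70): [-14, -70]
step 5 (DROP): [-14]

[-14]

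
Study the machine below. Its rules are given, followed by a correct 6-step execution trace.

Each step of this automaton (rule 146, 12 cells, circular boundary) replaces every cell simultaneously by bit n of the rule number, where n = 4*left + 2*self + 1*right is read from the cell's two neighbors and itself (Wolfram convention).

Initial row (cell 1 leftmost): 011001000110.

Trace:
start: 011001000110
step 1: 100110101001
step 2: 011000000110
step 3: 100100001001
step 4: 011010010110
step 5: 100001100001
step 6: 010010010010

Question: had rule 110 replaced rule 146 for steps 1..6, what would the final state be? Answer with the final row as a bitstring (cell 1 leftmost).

100001001111

(re-executing steps 1..6 under rule 110; state before step 1: 011001000110)
step 1: 111011001110
step 2: 101111011011
step 3: 111001111110
step 4: 101011000011
step 5: 111111000110
step 6: 100001001111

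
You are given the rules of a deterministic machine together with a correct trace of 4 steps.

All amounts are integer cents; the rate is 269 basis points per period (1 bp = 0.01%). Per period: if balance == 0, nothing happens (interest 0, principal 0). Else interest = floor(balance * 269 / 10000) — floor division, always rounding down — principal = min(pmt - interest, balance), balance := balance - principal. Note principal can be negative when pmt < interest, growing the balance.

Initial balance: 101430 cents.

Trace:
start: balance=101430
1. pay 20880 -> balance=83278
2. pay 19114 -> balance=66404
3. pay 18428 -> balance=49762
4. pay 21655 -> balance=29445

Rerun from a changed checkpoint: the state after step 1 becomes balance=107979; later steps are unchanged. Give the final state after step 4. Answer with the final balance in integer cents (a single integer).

state after step 1 := balance=107979
2. pay 19114 -> balance=91769
3. pay 18428 -> balance=75809
4. pay 21655 -> balance=56193

56193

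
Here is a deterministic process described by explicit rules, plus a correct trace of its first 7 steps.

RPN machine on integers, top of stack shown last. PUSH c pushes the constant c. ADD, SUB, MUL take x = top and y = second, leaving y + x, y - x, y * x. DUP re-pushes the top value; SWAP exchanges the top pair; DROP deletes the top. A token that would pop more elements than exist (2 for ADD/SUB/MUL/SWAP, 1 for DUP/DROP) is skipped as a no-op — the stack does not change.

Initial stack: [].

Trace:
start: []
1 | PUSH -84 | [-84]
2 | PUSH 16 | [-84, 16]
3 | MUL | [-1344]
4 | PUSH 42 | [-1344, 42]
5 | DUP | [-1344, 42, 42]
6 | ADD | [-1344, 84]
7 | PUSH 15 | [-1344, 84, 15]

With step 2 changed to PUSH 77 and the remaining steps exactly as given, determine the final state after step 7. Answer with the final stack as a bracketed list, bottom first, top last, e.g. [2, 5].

[-6468, 84, 15]

(re-executing from step 2 with the substitution; state before step 2: [-84])
2 | PUSH 77 | [-84, 77]
3 | MUL | [-6468]
4 | PUSH 42 | [-6468, 42]
5 | DUP | [-6468, 42, 42]
6 | ADD | [-6468, 84]
7 | PUSH 15 | [-6468, 84, 15]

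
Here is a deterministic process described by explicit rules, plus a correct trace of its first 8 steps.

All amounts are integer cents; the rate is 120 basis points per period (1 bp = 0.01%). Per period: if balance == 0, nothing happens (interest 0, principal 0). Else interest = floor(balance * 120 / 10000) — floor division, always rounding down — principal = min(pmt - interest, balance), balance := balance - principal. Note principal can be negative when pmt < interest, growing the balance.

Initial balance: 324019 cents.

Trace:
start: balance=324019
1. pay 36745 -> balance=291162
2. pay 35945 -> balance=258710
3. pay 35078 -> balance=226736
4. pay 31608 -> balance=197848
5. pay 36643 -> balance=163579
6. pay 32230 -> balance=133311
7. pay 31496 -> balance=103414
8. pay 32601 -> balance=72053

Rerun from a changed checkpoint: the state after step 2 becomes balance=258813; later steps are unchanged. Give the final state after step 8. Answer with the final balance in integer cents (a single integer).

72166

state after step 2 := balance=258813
3. pay 35078 -> balance=226840
4. pay 31608 -> balance=197954
5. pay 36643 -> balance=163686
6. pay 32230 -> balance=133420
7. pay 31496 -> balance=103525
8. pay 32601 -> balance=72166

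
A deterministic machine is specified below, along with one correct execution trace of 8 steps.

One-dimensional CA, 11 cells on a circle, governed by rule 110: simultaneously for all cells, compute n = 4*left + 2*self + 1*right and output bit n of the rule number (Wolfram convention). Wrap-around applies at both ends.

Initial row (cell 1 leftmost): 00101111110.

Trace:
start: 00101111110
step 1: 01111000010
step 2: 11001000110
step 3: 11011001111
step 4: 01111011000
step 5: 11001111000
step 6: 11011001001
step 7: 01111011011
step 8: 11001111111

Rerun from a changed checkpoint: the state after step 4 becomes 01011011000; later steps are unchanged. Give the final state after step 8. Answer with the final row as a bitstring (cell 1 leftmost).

state after step 4 := 01011011000
step 5: 11111111000
step 6: 10000001001
step 7: 10000011011
step 8: 10000111110

10000111110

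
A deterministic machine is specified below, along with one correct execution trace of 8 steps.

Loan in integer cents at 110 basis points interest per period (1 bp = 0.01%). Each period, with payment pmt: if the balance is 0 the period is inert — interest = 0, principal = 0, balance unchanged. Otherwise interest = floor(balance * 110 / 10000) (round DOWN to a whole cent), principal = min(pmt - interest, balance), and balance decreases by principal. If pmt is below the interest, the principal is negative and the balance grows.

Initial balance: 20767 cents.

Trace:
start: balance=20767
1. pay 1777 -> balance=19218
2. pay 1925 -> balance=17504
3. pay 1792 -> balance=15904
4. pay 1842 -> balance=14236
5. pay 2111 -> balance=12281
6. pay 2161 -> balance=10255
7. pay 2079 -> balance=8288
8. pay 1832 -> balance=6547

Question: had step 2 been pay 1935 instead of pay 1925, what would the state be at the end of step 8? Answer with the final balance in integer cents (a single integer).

(re-executing from step 2 with the substitution; state before step 2: balance=19218)
2. pay 1935 -> balance=17494
3. pay 1792 -> balance=15894
4. pay 1842 -> balance=14226
5. pay 2111 -> balance=12271
6. pay 2161 -> balance=10244
7. pay 2079 -> balance=8277
8. pay 1832 -> balance=6536

6536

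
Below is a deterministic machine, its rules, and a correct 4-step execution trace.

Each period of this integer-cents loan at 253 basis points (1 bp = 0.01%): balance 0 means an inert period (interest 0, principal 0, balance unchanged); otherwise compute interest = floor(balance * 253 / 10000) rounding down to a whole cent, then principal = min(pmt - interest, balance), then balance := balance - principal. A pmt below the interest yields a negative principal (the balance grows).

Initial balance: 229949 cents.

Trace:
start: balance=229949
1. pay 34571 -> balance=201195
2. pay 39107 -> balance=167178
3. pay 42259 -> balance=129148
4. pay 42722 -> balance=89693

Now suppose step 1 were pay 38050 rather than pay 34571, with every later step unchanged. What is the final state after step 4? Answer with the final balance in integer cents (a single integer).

(re-executing from step 1 with the substitution; state before step 1: balance=229949)
1. pay 38050 -> balance=197716
2. pay 39107 -> balance=163611
3. pay 42259 -> balance=125491
4. pay 42722 -> balance=85943

85943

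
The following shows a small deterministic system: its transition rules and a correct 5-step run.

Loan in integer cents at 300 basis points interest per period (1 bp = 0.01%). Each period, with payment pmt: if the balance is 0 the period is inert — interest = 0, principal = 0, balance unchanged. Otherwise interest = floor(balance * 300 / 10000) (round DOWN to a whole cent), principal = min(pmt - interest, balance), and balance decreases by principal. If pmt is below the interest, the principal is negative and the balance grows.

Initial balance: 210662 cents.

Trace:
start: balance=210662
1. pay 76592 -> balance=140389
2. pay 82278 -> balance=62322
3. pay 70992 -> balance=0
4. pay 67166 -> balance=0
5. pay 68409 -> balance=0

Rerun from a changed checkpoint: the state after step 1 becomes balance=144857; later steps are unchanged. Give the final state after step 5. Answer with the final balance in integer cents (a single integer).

0

state after step 1 := balance=144857
2. pay 82278 -> balance=66924
3. pay 70992 -> balance=0
4. pay 67166 -> balance=0
5. pay 68409 -> balance=0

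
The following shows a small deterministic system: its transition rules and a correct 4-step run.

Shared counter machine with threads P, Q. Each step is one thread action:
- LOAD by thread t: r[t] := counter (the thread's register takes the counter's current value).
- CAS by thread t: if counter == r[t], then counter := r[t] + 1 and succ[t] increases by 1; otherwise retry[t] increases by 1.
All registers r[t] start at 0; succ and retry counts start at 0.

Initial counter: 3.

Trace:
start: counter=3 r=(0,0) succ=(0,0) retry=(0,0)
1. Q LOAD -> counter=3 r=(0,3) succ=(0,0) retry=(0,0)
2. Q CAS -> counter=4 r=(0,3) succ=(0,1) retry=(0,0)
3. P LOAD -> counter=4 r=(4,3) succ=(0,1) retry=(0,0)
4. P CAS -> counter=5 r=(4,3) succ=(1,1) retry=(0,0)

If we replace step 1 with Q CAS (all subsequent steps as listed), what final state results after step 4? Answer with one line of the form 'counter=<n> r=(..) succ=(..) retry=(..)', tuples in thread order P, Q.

counter=4 r=(3,0) succ=(1,0) retry=(0,2)

(re-executing from step 1 with the substitution; state before step 1: counter=3 r=(0,0) succ=(0,0) retry=(0,0))
1. Q CAS -> counter=3 r=(0,0) succ=(0,0) retry=(0,1)
2. Q CAS -> counter=3 r=(0,0) succ=(0,0) retry=(0,2)
3. P LOAD -> counter=3 r=(3,0) succ=(0,0) retry=(0,2)
4. P CAS -> counter=4 r=(3,0) succ=(1,0) retry=(0,2)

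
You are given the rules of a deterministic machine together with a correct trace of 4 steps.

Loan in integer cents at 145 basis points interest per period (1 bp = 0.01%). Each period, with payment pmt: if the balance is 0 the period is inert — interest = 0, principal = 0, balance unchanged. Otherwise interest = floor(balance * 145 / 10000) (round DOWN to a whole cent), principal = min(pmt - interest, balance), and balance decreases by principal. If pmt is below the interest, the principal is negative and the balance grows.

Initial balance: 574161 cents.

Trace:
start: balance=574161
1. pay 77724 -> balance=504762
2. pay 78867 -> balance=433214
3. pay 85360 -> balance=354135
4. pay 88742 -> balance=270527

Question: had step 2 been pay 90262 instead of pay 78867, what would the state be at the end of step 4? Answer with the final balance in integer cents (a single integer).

(re-executing from step 2 with the substitution; state before step 2: balance=504762)
2. pay 90262 -> balance=421819
3. pay 85360 -> balance=342575
4. pay 88742 -> balance=258800

258800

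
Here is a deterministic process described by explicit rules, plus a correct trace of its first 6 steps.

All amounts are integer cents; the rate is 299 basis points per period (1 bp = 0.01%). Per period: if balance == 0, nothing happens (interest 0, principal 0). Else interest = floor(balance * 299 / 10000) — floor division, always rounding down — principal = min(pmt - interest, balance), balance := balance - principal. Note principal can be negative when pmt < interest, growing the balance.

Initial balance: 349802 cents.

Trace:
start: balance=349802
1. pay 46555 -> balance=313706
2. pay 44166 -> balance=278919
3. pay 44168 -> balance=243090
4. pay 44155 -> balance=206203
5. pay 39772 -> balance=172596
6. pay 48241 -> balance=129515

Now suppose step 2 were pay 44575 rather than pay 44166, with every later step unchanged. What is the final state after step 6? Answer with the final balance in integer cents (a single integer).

129055

(re-executing from step 2 with the substitution; state before step 2: balance=313706)
2. pay 44575 -> balance=278510
3. pay 44168 -> balance=242669
4. pay 44155 -> balance=205769
5. pay 39772 -> balance=172149
6. pay 48241 -> balance=129055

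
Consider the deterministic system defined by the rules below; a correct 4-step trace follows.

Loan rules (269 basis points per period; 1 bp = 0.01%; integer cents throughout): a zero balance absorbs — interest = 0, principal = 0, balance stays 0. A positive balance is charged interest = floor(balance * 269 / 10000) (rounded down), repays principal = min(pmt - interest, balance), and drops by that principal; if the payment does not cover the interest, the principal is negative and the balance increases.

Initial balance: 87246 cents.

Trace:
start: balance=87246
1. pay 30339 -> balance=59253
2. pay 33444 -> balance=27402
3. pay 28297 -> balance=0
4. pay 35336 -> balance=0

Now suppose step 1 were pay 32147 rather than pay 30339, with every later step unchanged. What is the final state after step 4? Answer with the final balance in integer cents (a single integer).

(re-executing from step 1 with the substitution; state before step 1: balance=87246)
1. pay 32147 -> balance=57445
2. pay 33444 -> balance=25546
3. pay 28297 -> balance=0
4. pay 35336 -> balance=0

0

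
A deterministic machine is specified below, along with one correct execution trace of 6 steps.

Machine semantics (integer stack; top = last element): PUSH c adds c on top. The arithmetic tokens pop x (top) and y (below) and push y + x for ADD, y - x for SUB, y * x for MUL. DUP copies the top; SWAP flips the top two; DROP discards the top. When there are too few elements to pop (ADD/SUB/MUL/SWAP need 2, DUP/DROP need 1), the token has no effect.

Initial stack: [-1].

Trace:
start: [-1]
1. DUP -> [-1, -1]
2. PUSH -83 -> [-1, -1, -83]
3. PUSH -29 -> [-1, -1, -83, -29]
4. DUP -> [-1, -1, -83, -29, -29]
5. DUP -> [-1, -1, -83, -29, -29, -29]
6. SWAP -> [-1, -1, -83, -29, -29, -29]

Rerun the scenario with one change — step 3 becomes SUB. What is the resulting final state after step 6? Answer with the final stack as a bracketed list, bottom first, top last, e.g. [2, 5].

(re-executing from step 3 with the substitution; state before step 3: [-1, -1, -83])
3. SUB -> [-1, 82]
4. DUP -> [-1, 82, 82]
5. DUP -> [-1, 82, 82, 82]
6. SWAP -> [-1, 82, 82, 82]

[-1, 82, 82, 82]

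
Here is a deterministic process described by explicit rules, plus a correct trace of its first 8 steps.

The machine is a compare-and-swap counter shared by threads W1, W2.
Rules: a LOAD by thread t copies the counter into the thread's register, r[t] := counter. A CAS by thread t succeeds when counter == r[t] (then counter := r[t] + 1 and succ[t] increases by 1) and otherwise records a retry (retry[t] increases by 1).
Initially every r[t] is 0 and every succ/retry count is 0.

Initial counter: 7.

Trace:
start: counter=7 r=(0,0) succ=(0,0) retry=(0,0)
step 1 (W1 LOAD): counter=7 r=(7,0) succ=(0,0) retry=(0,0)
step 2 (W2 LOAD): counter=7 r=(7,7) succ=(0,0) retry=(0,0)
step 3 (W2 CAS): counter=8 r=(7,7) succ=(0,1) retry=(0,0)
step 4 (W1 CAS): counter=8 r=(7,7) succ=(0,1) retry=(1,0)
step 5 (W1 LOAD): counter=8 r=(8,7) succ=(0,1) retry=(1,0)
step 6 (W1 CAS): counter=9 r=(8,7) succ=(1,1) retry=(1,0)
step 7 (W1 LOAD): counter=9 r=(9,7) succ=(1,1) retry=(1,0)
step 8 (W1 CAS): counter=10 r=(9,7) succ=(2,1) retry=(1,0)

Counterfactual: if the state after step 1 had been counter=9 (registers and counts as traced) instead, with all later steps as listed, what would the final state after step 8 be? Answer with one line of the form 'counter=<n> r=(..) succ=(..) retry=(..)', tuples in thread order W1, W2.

counter=12 r=(11,9) succ=(2,1) retry=(1,0)

state after step 1 := counter=9 r=(7,0) succ=(0,0) retry=(0,0)
step 2 (W2 LOAD): counter=9 r=(7,9) succ=(0,0) retry=(0,0)
step 3 (W2 CAS): counter=10 r=(7,9) succ=(0,1) retry=(0,0)
step 4 (W1 CAS): counter=10 r=(7,9) succ=(0,1) retry=(1,0)
step 5 (W1 LOAD): counter=10 r=(10,9) succ=(0,1) retry=(1,0)
step 6 (W1 CAS): counter=11 r=(10,9) succ=(1,1) retry=(1,0)
step 7 (W1 LOAD): counter=11 r=(11,9) succ=(1,1) retry=(1,0)
step 8 (W1 CAS): counter=12 r=(11,9) succ=(2,1) retry=(1,0)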